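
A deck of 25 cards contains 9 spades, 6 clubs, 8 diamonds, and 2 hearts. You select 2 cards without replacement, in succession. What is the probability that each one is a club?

P = 6/25 × 5/24 = 30/600 = 1/20.

1/20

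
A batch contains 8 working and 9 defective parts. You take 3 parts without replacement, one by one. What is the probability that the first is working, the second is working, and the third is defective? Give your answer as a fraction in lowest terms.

Chain rule:
P = 8/17 × 7/16 × 9/15 = 504/4080 = 21/170.

21/170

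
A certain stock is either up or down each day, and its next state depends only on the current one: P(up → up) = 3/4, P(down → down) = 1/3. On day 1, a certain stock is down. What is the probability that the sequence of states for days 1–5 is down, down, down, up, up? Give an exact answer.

Day 1 is given. For each transition, use the conditional probability from the current state:
P(down | down) = 1/3; P(down | down) = 1/3; P(up | down) = 2/3; P(up | up) = 3/4.
P = 1/3 × 1/3 × 2/3 × 3/4 = 6/108 = 1/18.

1/18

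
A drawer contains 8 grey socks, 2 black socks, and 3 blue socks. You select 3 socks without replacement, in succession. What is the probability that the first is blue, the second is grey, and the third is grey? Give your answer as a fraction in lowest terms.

14/143

Chain rule:
P = 3/13 × 8/12 × 7/11 = 168/1716 = 14/143.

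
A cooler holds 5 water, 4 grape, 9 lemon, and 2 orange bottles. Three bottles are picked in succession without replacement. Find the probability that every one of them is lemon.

7/95

P(all lemon) = 9/20 × 8/19 × 7/18 = 504/6840 = 7/95.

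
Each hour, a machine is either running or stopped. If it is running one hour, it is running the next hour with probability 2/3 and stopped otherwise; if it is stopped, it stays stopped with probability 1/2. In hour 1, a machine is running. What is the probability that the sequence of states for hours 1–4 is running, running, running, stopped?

Hour 1 is given. For each transition, use the conditional probability from the current state:
P(running | running) = 2/3; P(running | running) = 2/3; P(stopped | running) = 1/3.
P = 2/3 × 2/3 × 1/3 = 4/27.

4/27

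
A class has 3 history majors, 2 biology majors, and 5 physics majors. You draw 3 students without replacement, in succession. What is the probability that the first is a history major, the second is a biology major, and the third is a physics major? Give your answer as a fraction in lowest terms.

1/24

Chain rule:
P = 3/10 × 2/9 × 5/8 = 30/720 = 1/24.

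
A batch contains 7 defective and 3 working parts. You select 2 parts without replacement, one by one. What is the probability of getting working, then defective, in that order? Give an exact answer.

Multiply the probability of each draw given the previous ones:
P = 3/10 × 7/9 = 21/90 = 7/30.

7/30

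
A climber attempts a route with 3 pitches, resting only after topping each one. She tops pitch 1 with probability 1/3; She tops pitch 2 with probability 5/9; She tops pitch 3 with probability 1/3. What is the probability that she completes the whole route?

The events are sequential, so multiply the conditional probabilities:
P = 1/3 × 5/9 × 1/3 = 5/81.

5/81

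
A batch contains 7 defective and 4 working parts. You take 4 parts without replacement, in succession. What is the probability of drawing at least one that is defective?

P(no defective) = 4/11 × 3/10 × 2/9 × 1/8 = 24/7920 = 1/330.
P(at least one) = 1 − 1/330 = 329/330.

329/330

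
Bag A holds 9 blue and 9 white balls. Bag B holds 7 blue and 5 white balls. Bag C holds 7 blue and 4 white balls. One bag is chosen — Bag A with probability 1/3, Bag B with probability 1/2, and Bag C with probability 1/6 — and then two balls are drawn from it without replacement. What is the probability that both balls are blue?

From Bag A: P(both blue) = (9/18)(8/17) = 4/17.
From Bag B: P(both blue) = (7/12)(6/11) = 7/22.
From Bag C: P(both blue) = (7/11)(6/10) = 21/55.
Total probability = (1/3)(4/17) + (1/2)(7/22) + (1/6)(21/55) = 3379/11220.

3379/11220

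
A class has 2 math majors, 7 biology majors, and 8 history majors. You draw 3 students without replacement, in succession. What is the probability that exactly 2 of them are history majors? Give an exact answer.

63/170

One ordering (history majors drawn first) has probability 8/17 × 7/16 × 9/15 = 504/4080 = 21/170.
There are C(3,2) = 3 such orderings, each equally likely, so P = 3 × 21/170 = 63/170.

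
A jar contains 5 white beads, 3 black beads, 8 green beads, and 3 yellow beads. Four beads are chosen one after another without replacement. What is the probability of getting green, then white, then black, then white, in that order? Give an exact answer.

5/969

Chain rule:
P = 8/19 × 5/18 × 3/17 × 4/16 = 480/93024 = 5/969.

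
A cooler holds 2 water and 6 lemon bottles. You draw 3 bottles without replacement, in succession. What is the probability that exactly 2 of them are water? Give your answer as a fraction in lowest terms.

One ordering (water drawn first) has probability 2/8 × 1/7 × 6/6 = 12/336 = 1/28.
There are C(3,2) = 3 such orderings, each equally likely, so P = 3 × 1/28 = 3/28.

3/28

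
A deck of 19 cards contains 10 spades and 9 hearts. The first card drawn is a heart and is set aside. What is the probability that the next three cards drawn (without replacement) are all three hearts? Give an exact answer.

7/102

With the first card removed, 8 hearts remain out of 18.
P = 8/18 × 7/17 × 6/16 = 336/4896 = 7/102.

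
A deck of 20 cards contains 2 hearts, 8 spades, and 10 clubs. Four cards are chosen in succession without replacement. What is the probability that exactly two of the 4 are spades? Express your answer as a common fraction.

616/1615

One ordering (spades drawn first) has probability 8/20 × 7/19 × 12/18 × 11/17 = 7392/116280 = 308/4845.
There are C(4,2) = 6 such orderings, each equally likely, so P = 6 × 308/4845 = 616/1615.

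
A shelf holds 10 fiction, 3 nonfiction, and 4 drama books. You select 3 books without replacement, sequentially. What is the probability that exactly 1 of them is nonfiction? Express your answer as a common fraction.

One ordering (nonfiction drawn first) has probability 3/17 × 14/16 × 13/15 = 546/4080 = 91/680.
There are C(3,1) = 3 such orderings, each equally likely, so P = 3 × 91/680 = 273/680.

273/680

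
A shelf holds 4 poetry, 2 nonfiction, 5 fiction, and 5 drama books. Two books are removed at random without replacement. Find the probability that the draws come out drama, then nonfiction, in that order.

Multiply the probability of each draw given the previous ones:
P = 5/16 × 2/15 = 10/240 = 1/24.

1/24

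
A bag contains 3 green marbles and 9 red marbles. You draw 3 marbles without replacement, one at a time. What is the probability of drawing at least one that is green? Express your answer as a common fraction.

34/55

P(no green) = 9/12 × 8/11 × 7/10 = 504/1320 = 21/55.
P(at least one) = 1 − 21/55 = 34/55.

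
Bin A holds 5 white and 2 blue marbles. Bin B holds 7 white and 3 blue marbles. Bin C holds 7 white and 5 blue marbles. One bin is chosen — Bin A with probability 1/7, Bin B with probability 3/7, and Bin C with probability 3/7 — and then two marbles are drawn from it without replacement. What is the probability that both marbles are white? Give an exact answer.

From Bin A: P(both white) = (5/7)(4/6) = 10/21.
From Bin B: P(both white) = (7/10)(6/9) = 7/15.
From Bin C: P(both white) = (7/12)(6/11) = 7/22.
Total probability = (1/7)(10/21) + (3/7)(7/15) + (3/7)(7/22) = 6539/16170.

6539/16170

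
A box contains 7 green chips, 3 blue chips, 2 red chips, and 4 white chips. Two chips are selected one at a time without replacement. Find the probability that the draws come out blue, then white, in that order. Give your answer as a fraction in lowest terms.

1/20

Chain rule:
P = 3/16 × 4/15 = 12/240 = 1/20.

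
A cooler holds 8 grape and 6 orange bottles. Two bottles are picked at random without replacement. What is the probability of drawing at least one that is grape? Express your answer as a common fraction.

76/91

P(no grape) = 6/14 × 5/13 = 30/182 = 15/91.
P(at least one) = 1 − 15/91 = 76/91.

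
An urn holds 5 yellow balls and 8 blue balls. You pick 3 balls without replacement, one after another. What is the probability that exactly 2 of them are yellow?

One ordering (yellow drawn first) has probability 5/13 × 4/12 × 8/11 = 160/1716 = 40/429.
There are C(3,2) = 3 such orderings, each equally likely, so P = 3 × 40/429 = 40/143.

40/143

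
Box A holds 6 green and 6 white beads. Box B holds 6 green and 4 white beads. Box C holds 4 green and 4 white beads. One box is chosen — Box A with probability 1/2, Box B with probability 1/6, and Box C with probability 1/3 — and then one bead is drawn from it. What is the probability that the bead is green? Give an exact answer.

From Box A: P(green) = 6/12.
From Box B: P(green) = 6/10.
From Box C: P(green) = 4/8.
Total probability = (1/2)(6/12) + (1/6)(6/10) + (1/3)(4/8) = 31/60.

31/60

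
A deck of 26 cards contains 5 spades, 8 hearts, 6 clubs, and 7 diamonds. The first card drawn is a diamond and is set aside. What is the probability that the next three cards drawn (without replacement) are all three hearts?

14/575

After the first draw, 8 of the remaining 25 cards are hearts.
P = 8/25 × 7/24 × 6/23 = 336/13800 = 14/575.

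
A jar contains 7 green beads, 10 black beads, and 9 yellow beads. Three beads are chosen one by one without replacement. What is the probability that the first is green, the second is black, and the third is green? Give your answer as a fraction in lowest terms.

Multiply the probability of each draw given the previous ones:
P = 7/26 × 10/25 × 6/24 = 420/15600 = 7/260.

7/260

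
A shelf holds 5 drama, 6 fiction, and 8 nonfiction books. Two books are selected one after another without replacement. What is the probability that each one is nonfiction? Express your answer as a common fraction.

P(every draw is nonfiction) = 8/19 × 7/18 = 56/342 = 28/171.

28/171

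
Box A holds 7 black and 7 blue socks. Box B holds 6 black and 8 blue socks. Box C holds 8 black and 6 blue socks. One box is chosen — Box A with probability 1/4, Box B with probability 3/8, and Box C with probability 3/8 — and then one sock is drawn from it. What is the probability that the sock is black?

From Box A: P(black) = 7/14.
From Box B: P(black) = 6/14.
From Box C: P(black) = 8/14.
Total probability = (1/4)(7/14) + (3/8)(6/14) + (3/8)(8/14) = 1/2.

1/2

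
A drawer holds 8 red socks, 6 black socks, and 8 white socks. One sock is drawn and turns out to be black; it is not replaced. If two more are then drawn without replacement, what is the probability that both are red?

2/15

With the first sock removed, 8 red remain out of 21.
P = 8/21 × 7/20 = 56/420 = 2/15.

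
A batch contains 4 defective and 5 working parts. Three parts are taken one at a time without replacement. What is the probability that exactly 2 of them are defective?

5/14

One ordering (defective drawn first) has probability 4/9 × 3/8 × 5/7 = 60/504 = 5/42.
There are C(3,2) = 3 such orderings, each equally likely, so P = 3 × 5/42 = 5/14.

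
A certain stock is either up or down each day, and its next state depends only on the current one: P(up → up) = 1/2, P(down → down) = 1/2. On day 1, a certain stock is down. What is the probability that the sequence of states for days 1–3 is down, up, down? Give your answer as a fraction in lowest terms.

1/4

Day 1 is given. For each transition, use the conditional probability from the current state:
P(up | down) = 1/2; P(down | up) = 1/2.
P = 1/2 × 1/2 = 1/4.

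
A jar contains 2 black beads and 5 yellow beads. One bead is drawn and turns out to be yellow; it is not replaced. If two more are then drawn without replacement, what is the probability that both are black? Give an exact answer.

1/15

With the first bead removed, 2 black remain out of 6.
P = 2/6 × 1/5 = 2/30 = 1/15.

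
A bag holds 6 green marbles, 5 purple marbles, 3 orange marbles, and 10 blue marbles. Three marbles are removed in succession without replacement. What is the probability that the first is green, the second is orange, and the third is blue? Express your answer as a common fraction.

15/1012

Each draw changes the counts, so multiply the conditional probabilities along the sequence:
P = 6/24 × 3/23 × 10/22 = 180/12144 = 15/1012.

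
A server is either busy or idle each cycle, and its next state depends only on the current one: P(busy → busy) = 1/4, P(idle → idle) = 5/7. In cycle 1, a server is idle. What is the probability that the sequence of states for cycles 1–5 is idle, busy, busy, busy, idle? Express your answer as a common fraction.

Cycle 1 is given. For each transition, use the conditional probability from the current state:
P(busy | idle) = 2/7; P(busy | busy) = 1/4; P(busy | busy) = 1/4; P(idle | busy) = 3/4.
P = 2/7 × 1/4 × 1/4 × 3/4 = 6/448 = 3/224.

3/224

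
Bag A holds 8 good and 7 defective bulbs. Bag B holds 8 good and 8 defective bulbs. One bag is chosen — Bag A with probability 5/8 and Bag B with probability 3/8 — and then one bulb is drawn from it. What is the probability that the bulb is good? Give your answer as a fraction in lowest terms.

25/48

From Bag A: P(good) = 8/15.
From Bag B: P(good) = 8/16.
Total probability = (5/8)(8/15) + (3/8)(8/16) = 25/48.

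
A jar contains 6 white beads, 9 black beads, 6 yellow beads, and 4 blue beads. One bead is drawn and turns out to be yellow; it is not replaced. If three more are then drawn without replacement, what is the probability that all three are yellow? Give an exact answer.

5/1012

With the first bead removed, 5 yellow remain out of 24.
P = 5/24 × 4/23 × 3/22 = 60/12144 = 5/1012.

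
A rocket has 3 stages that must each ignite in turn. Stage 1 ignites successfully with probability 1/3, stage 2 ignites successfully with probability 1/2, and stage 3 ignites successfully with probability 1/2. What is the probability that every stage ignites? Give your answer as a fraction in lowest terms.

1/12

Multiplying along the chain,
P = 1/3 × 1/2 × 1/2 = 1/12.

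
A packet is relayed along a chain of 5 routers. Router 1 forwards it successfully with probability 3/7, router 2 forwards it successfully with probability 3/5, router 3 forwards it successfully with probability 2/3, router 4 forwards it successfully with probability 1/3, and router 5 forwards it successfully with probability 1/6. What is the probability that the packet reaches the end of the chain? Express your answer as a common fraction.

The events are sequential, so multiply the conditional probabilities:
P = 3/7 × 3/5 × 2/3 × 1/3 × 1/6 = 18/1890 = 1/105.

1/105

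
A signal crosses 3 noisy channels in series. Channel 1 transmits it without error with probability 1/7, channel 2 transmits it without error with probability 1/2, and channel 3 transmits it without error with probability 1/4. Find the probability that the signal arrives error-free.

1/56

Each stage is reached only if all earlier stages succeed, so
P = 1/7 × 1/2 × 1/4 = 1/56.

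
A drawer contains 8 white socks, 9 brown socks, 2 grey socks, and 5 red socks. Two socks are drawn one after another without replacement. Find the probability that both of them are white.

P(all white) = 8/24 × 7/23 = 56/552 = 7/69.

7/69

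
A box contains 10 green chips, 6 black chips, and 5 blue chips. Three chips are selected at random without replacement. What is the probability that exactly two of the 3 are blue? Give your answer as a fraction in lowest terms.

16/133

One ordering (blue drawn first) has probability 5/21 × 4/20 × 16/19 = 320/7980 = 16/399.
There are C(3,2) = 3 such orderings, each equally likely, so P = 3 × 16/399 = 16/133.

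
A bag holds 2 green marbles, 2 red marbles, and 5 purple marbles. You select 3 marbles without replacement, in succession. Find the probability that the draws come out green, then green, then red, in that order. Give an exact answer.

Each draw changes the counts, so multiply the conditional probabilities along the sequence:
P = 2/9 × 1/8 × 2/7 = 4/504 = 1/126.

1/126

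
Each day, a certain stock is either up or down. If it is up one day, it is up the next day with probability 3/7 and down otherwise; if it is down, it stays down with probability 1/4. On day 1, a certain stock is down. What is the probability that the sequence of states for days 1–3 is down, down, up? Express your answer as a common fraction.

Day 1 is given. For each transition, use the conditional probability from the current state:
P(down | down) = 1/4; P(up | down) = 3/4.
P = 1/4 × 3/4 = 3/16.

3/16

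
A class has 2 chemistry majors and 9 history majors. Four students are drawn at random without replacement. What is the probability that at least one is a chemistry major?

34/55

P(no chemistry majors) = 9/11 × 8/10 × 7/9 × 6/8 = 3024/7920 = 21/55.
P(at least one) = 1 − 21/55 = 34/55.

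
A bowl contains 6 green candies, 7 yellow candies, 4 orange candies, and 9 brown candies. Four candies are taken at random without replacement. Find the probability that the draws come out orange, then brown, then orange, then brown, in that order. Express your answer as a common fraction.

Multiply the probability of each draw given the previous ones:
P = 4/26 × 9/25 × 3/24 × 8/23 = 864/358800 = 18/7475.

18/7475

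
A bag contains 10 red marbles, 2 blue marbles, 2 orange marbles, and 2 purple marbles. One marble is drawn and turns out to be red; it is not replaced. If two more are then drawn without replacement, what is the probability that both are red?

With the first marble removed, 9 red remain out of 15.
P = 9/15 × 8/14 = 72/210 = 12/35.

12/35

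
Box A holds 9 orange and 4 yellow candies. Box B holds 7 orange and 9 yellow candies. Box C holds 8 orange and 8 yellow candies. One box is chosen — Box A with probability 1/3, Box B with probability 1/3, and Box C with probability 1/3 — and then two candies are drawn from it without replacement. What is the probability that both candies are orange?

1357/4680

From Box A: P(both orange) = (9/13)(8/12) = 6/13.
From Box B: P(both orange) = (7/16)(6/15) = 7/40.
From Box C: P(both orange) = (8/16)(7/15) = 7/30.
Total probability = (1/3)(6/13) + (1/3)(7/40) + (1/3)(7/30) = 1357/4680.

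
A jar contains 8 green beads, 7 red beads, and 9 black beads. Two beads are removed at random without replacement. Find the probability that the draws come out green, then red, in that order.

7/69

Multiply the probability of each draw given the previous ones:
P = 8/24 × 7/23 = 56/552 = 7/69.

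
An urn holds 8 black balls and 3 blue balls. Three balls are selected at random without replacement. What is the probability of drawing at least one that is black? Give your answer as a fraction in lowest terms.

164/165

P(no black) = 3/11 × 2/10 × 1/9 = 6/990 = 1/165.
P(at least one) = 1 − 1/165 = 164/165.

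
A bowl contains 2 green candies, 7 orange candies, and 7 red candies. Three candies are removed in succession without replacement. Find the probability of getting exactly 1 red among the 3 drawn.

One ordering (red drawn first) has probability 7/16 × 9/15 × 8/14 = 504/3360 = 3/20.
There are C(3,1) = 3 such orderings, each equally likely, so P = 3 × 3/20 = 9/20.

9/20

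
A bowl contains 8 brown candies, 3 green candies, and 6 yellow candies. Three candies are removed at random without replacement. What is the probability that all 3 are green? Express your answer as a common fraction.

1/680

P(all green) = 3/17 × 2/16 × 1/15 = 6/4080 = 1/680.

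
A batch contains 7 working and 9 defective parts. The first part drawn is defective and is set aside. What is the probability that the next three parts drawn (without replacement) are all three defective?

8/65

After the first draw, 8 of the remaining 15 parts are defective.
P = 8/15 × 7/14 × 6/13 = 336/2730 = 8/65.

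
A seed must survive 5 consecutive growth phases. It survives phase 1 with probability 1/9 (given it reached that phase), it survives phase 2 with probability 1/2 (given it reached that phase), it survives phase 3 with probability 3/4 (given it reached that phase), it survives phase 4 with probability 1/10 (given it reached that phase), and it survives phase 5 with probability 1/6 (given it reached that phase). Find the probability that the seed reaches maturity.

The events are sequential, so multiply the conditional probabilities:
P = 1/9 × 1/2 × 3/4 × 1/10 × 1/6 = 3/4320 = 1/1440.

1/1440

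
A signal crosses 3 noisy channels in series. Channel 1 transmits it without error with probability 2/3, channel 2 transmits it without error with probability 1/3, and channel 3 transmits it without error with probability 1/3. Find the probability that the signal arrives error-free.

2/27

Each stage is reached only if all earlier stages succeed, so
P = 2/3 × 1/3 × 1/3 = 2/27.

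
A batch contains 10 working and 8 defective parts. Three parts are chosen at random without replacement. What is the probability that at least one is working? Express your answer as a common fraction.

P(no working) = 8/18 × 7/17 × 6/16 = 336/4896 = 7/102.
P(at least one) = 1 − 7/102 = 95/102.

95/102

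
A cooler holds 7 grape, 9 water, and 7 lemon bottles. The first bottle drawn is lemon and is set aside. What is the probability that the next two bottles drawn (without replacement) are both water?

12/77

After the first draw, 9 of the remaining 22 bottles are water.
P = 9/22 × 8/21 = 72/462 = 12/77.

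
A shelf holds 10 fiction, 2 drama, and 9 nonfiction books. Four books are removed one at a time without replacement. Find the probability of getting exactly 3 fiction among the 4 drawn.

88/399

One ordering (fiction drawn first) has probability 10/21 × 9/20 × 8/19 × 11/18 = 7920/143640 = 22/399.
There are C(4,3) = 4 such orderings, each equally likely, so P = 4 × 22/399 = 88/399.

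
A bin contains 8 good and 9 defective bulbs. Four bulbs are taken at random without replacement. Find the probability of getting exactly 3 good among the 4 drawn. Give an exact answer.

One ordering (good drawn first) has probability 8/17 × 7/16 × 6/15 × 9/14 = 3024/57120 = 9/170.
There are C(4,3) = 4 such orderings, each equally likely, so P = 4 × 9/170 = 18/85.

18/85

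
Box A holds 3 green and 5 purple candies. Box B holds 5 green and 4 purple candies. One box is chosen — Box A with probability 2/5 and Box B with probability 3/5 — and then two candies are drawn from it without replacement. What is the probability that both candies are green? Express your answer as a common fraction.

From Box A: P(both green) = (3/8)(2/7) = 3/28.
From Box B: P(both green) = (5/9)(4/8) = 5/18.
Total probability = (2/5)(3/28) + (3/5)(5/18) = 22/105.

22/105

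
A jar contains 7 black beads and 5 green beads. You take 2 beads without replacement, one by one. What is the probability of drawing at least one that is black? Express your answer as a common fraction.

28/33

P(no black) = 5/12 × 4/11 = 20/132 = 5/33.
P(at least one) = 1 − 5/33 = 28/33.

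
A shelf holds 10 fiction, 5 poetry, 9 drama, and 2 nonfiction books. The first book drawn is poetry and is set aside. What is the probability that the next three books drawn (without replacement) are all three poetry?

1/575

With the first book removed, 4 poetry remain out of 25.
P = 4/25 × 3/24 × 2/23 = 24/13800 = 1/575.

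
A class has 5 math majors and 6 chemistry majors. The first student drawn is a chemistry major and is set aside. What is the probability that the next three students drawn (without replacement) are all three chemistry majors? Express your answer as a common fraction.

1/12

With the first student removed, 5 chemistry majors remain out of 10.
P = 5/10 × 4/9 × 3/8 = 60/720 = 1/12.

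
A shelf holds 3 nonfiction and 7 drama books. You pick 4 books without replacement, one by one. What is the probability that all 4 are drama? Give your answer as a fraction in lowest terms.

1/6

P(all drama) = 7/10 × 6/9 × 5/8 × 4/7 = 840/5040 = 1/6.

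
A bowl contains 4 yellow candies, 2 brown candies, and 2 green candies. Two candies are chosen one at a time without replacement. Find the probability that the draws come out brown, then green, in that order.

Chain rule:
P = 2/8 × 2/7 = 4/56 = 1/14.

1/14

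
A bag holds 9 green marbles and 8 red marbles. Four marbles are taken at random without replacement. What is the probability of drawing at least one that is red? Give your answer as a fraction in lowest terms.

P(no red) = 9/17 × 8/16 × 7/15 × 6/14 = 3024/57120 = 9/170.
P(at least one) = 1 − 9/170 = 161/170.

161/170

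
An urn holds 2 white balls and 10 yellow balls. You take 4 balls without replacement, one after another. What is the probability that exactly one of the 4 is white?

16/33

One ordering (white drawn first) has probability 2/12 × 10/11 × 9/10 × 8/9 = 1440/11880 = 4/33.
There are C(4,1) = 4 such orderings, each equally likely, so P = 4 × 4/33 = 16/33.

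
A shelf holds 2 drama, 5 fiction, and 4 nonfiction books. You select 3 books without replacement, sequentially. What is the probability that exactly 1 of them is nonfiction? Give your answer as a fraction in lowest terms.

One ordering (nonfiction drawn first) has probability 4/11 × 7/10 × 6/9 = 168/990 = 28/165.
There are C(3,1) = 3 such orderings, each equally likely, so P = 3 × 28/165 = 28/55.

28/55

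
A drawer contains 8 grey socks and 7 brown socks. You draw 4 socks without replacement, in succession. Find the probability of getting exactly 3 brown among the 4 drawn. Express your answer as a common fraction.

8/39

One ordering (brown drawn first) has probability 7/15 × 6/14 × 5/13 × 8/12 = 1680/32760 = 2/39.
There are C(4,3) = 4 such orderings, each equally likely, so P = 4 × 2/39 = 8/39.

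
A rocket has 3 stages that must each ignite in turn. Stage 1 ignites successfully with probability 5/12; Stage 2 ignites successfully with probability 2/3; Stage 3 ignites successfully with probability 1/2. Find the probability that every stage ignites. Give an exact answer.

The events are sequential, so multiply the conditional probabilities:
P = 5/12 × 2/3 × 1/2 = 10/72 = 5/36.

5/36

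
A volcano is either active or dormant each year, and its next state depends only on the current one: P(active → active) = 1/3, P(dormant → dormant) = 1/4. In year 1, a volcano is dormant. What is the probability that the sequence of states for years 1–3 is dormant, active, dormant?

1/2

Year 1 is given. For each transition, use the conditional probability from the current state:
P(active | dormant) = 3/4; P(dormant | active) = 2/3.
P = 3/4 × 2/3 = 6/12 = 1/2.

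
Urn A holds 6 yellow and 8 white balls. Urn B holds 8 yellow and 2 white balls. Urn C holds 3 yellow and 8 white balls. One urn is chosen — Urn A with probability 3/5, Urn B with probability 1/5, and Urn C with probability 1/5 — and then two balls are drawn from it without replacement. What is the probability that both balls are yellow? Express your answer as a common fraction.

10552/45045

From Urn A: P(both yellow) = (6/14)(5/13) = 15/91.
From Urn B: P(both yellow) = (8/10)(7/9) = 28/45.
From Urn C: P(both yellow) = (3/11)(2/10) = 3/55.
Total probability = (3/5)(15/91) + (1/5)(28/45) + (1/5)(3/55) = 10552/45045.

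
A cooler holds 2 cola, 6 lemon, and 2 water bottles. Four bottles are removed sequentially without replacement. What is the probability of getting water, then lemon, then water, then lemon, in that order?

Multiply the probability of each draw given the previous ones:
P = 2/10 × 6/9 × 1/8 × 5/7 = 60/5040 = 1/84.

1/84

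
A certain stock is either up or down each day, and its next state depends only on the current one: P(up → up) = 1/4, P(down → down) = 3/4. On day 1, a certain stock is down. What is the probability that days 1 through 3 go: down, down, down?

Day 1 is given. For each transition, use the conditional probability from the current state:
P(down | down) = 3/4; P(down | down) = 3/4.
P = 3/4 × 3/4 = 9/16.

9/16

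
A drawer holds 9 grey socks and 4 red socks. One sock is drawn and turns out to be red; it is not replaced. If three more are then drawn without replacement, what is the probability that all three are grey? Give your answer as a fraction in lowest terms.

21/55

After the first draw, 9 of the remaining 12 socks are grey.
P = 9/12 × 8/11 × 7/10 = 504/1320 = 21/55.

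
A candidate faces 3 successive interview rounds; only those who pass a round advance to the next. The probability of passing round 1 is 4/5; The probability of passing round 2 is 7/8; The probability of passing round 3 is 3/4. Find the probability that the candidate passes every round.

21/40

Each stage is reached only if all earlier stages succeed, so
P = 4/5 × 7/8 × 3/4 = 84/160 = 21/40.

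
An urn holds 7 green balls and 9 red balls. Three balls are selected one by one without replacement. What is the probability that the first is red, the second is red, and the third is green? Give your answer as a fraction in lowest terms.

3/20

Chain rule:
P = 9/16 × 8/15 × 7/14 = 504/3360 = 3/20.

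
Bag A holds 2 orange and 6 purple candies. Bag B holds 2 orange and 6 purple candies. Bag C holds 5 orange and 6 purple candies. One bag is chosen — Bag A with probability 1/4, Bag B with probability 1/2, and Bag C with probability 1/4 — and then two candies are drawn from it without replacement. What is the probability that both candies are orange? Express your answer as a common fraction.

From Bag A: P(both orange) = (2/8)(1/7) = 1/28.
From Bag B: P(both orange) = (2/8)(1/7) = 1/28.
From Bag C: P(both orange) = (5/11)(4/10) = 2/11.
Total probability = (1/4)(1/28) + (1/2)(1/28) + (1/4)(2/11) = 89/1232.

89/1232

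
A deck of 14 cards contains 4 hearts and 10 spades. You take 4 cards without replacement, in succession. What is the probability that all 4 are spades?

30/143

P(every draw is a spade) = 10/14 × 9/13 × 8/12 × 7/11 = 5040/24024 = 30/143.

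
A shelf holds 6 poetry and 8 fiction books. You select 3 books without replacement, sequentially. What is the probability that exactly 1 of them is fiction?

30/91

One ordering (fiction drawn first) has probability 8/14 × 6/13 × 5/12 = 240/2184 = 10/91.
There are C(3,1) = 3 such orderings, each equally likely, so P = 3 × 10/91 = 30/91.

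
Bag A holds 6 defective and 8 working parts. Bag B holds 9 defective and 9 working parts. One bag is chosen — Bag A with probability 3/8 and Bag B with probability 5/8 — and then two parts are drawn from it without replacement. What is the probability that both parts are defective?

2585/12376

From Bag A: P(both defective) = (6/14)(5/13) = 15/91.
From Bag B: P(both defective) = (9/18)(8/17) = 4/17.
Total probability = (3/8)(15/91) + (5/8)(4/17) = 2585/12376.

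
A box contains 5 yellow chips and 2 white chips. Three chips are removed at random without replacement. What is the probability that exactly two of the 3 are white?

1/7

One ordering (white drawn first) has probability 2/7 × 1/6 × 5/5 = 10/210 = 1/21.
There are C(3,2) = 3 such orderings, each equally likely, so P = 3 × 1/21 = 1/7.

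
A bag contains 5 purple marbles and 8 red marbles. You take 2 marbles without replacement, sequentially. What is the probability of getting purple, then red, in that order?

10/39

Multiply the probability of each draw given the previous ones:
P = 5/13 × 8/12 = 40/156 = 10/39.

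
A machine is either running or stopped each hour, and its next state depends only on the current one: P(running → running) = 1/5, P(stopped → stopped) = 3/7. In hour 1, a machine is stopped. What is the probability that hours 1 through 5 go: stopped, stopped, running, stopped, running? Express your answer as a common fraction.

192/1715

Hour 1 is given. For each transition, use the conditional probability from the current state:
P(stopped | stopped) = 3/7; P(running | stopped) = 4/7; P(stopped | running) = 4/5; P(running | stopped) = 4/7.
P = 3/7 × 4/7 × 4/5 × 4/7 = 192/1715.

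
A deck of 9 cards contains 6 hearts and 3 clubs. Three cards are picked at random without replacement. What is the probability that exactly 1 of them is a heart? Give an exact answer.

One ordering (a heart drawn first) has probability 6/9 × 3/8 × 2/7 = 36/504 = 1/14.
There are C(3,1) = 3 such orderings, each equally likely, so P = 3 × 1/14 = 3/14.

3/14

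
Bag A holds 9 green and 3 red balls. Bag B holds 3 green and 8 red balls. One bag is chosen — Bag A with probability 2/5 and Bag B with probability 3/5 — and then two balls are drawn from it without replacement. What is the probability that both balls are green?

69/275

From Bag A: P(both green) = (9/12)(8/11) = 6/11.
From Bag B: P(both green) = (3/11)(2/10) = 3/55.
Total probability = (2/5)(6/11) + (3/5)(3/55) = 69/275.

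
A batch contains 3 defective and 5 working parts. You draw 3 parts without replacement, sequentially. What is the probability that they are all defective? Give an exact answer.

P(all defective) = 3/8 × 2/7 × 1/6 = 6/336 = 1/56.

1/56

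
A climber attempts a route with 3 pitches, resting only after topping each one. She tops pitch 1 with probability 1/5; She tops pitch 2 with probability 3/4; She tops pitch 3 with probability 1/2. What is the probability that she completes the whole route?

Multiplying along the chain,
P = 1/5 × 3/4 × 1/2 = 3/40.

3/40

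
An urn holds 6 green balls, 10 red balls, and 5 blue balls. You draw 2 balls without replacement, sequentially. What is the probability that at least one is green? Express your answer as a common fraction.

1/2

P(no green) = 15/21 × 14/20 = 210/420 = 1/2.
P(at least one) = 1 − 1/2 = 1/2.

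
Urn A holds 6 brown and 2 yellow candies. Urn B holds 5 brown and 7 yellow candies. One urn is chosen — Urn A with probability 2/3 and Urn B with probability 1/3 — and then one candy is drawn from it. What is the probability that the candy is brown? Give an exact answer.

23/36

From Urn A: P(brown) = 6/8.
From Urn B: P(brown) = 5/12.
Total probability = (2/3)(6/8) + (1/3)(5/12) = 23/36.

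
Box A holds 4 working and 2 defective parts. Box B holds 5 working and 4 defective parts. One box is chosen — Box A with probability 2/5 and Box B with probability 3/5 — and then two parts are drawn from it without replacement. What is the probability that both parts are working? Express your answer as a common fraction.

From Box A: P(both working) = (4/6)(3/5) = 2/5.
From Box B: P(both working) = (5/9)(4/8) = 5/18.
Total probability = (2/5)(2/5) + (3/5)(5/18) = 49/150.

49/150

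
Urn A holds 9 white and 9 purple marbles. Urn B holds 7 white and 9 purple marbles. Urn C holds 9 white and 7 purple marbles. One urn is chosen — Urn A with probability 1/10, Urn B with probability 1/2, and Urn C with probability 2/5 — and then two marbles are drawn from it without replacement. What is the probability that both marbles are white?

1571/6800

From Urn A: P(both white) = (9/18)(8/17) = 4/17.
From Urn B: P(both white) = (7/16)(6/15) = 7/40.
From Urn C: P(both white) = (9/16)(8/15) = 3/10.
Total probability = (1/10)(4/17) + (1/2)(7/40) + (2/5)(3/10) = 1571/6800.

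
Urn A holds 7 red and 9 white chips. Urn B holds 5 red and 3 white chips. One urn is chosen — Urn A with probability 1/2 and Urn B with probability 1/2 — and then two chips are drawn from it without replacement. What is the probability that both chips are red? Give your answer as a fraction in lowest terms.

From Urn A: P(both red) = (7/16)(6/15) = 7/40.
From Urn B: P(both red) = (5/8)(4/7) = 5/14.
Total probability = (1/2)(7/40) + (1/2)(5/14) = 149/560.

149/560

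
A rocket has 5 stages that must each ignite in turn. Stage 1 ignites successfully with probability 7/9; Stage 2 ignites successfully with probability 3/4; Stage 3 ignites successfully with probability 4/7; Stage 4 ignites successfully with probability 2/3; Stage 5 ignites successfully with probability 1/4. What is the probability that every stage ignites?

The events are sequential, so multiply the conditional probabilities:
P = 7/9 × 3/4 × 4/7 × 2/3 × 1/4 = 168/3024 = 1/18.

1/18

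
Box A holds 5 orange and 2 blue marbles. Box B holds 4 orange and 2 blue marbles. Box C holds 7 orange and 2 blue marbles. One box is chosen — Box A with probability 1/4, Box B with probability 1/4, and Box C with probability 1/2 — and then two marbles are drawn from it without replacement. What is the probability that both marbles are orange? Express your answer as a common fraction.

From Box A: P(both orange) = (5/7)(4/6) = 10/21.
From Box B: P(both orange) = (4/6)(3/5) = 2/5.
From Box C: P(both orange) = (7/9)(6/8) = 7/12.
Total probability = (1/4)(10/21) + (1/4)(2/5) + (1/2)(7/12) = 143/280.

143/280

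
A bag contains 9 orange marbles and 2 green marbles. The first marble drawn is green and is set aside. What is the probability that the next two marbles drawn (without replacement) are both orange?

After the first draw, 9 of the remaining 10 marbles are orange.
P = 9/10 × 8/9 = 72/90 = 4/5.

4/5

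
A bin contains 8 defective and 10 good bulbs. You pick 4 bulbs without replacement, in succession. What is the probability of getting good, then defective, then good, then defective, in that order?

7/102

Chain rule:
P = 10/18 × 8/17 × 9/16 × 7/15 = 5040/73440 = 7/102.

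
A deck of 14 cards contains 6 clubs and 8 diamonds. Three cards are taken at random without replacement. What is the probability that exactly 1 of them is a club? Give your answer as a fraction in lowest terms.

6/13

One ordering (a club drawn first) has probability 6/14 × 8/13 × 7/12 = 336/2184 = 2/13.
There are C(3,1) = 3 such orderings, each equally likely, so P = 3 × 2/13 = 6/13.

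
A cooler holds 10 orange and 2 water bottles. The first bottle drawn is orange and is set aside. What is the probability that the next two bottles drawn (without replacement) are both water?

1/55

With the first bottle removed, 2 water remain out of 11.
P = 2/11 × 1/10 = 2/110 = 1/55.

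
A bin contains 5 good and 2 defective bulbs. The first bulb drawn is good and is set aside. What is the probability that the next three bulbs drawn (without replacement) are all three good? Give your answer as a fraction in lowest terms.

1/5

With the first bulb removed, 4 good remain out of 6.
P = 4/6 × 3/5 × 2/4 = 24/120 = 1/5.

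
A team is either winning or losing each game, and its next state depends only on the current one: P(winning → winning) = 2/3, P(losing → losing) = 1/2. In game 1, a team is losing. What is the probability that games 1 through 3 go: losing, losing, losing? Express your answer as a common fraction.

Game 1 is given. For each transition, use the conditional probability from the current state:
P(losing | losing) = 1/2; P(losing | losing) = 1/2.
P = 1/2 × 1/2 = 1/4.

1/4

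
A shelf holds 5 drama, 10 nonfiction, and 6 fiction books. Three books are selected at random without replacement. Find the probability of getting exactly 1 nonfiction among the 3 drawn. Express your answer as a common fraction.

55/133

One ordering (nonfiction drawn first) has probability 10/21 × 11/20 × 10/19 = 1100/7980 = 55/399.
There are C(3,1) = 3 such orderings, each equally likely, so P = 3 × 55/399 = 55/133.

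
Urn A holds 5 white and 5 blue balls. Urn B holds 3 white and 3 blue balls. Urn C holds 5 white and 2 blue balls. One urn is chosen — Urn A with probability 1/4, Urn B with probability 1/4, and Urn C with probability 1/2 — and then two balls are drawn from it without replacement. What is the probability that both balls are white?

From Urn A: P(both white) = (5/10)(4/9) = 2/9.
From Urn B: P(both white) = (3/6)(2/5) = 1/5.
From Urn C: P(both white) = (5/7)(4/6) = 10/21.
Total probability = (1/4)(2/9) + (1/4)(1/5) + (1/2)(10/21) = 433/1260.

433/1260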